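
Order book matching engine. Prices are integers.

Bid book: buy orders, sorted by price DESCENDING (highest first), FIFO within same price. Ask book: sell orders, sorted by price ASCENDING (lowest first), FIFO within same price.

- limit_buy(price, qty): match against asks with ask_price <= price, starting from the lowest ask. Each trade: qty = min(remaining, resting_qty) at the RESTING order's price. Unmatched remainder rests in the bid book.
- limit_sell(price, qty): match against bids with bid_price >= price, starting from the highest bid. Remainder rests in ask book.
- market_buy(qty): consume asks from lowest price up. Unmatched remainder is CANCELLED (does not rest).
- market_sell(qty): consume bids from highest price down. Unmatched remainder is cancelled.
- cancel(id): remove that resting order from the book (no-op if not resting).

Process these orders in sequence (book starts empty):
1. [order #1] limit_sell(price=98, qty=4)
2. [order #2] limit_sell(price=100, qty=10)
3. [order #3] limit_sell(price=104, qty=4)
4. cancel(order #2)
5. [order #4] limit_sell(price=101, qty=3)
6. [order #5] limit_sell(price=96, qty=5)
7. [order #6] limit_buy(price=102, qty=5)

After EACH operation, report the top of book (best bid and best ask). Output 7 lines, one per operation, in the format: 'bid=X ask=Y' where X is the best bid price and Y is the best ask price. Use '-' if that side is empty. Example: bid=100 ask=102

After op 1 [order #1] limit_sell(price=98, qty=4): fills=none; bids=[-] asks=[#1:4@98]
After op 2 [order #2] limit_sell(price=100, qty=10): fills=none; bids=[-] asks=[#1:4@98 #2:10@100]
After op 3 [order #3] limit_sell(price=104, qty=4): fills=none; bids=[-] asks=[#1:4@98 #2:10@100 #3:4@104]
After op 4 cancel(order #2): fills=none; bids=[-] asks=[#1:4@98 #3:4@104]
After op 5 [order #4] limit_sell(price=101, qty=3): fills=none; bids=[-] asks=[#1:4@98 #4:3@101 #3:4@104]
After op 6 [order #5] limit_sell(price=96, qty=5): fills=none; bids=[-] asks=[#5:5@96 #1:4@98 #4:3@101 #3:4@104]
After op 7 [order #6] limit_buy(price=102, qty=5): fills=#6x#5:5@96; bids=[-] asks=[#1:4@98 #4:3@101 #3:4@104]

Answer: bid=- ask=98
bid=- ask=98
bid=- ask=98
bid=- ask=98
bid=- ask=98
bid=- ask=96
bid=- ask=98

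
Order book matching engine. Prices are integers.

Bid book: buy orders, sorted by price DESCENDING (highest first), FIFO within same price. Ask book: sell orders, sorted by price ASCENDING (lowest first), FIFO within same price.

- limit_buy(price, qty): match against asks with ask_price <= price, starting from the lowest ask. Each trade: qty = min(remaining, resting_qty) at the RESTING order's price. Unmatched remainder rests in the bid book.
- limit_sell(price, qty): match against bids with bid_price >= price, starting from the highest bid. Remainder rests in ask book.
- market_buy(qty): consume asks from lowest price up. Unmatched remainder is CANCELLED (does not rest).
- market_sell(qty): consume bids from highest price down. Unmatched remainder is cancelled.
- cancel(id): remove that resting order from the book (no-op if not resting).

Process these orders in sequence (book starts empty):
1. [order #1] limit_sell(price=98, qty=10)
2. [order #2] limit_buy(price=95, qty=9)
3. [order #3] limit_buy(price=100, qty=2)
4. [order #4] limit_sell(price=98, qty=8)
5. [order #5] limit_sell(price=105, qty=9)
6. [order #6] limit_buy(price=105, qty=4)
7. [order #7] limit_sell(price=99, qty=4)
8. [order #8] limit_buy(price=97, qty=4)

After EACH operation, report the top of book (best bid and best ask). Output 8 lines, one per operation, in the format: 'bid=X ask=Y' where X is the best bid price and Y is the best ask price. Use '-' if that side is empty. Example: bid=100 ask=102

After op 1 [order #1] limit_sell(price=98, qty=10): fills=none; bids=[-] asks=[#1:10@98]
After op 2 [order #2] limit_buy(price=95, qty=9): fills=none; bids=[#2:9@95] asks=[#1:10@98]
After op 3 [order #3] limit_buy(price=100, qty=2): fills=#3x#1:2@98; bids=[#2:9@95] asks=[#1:8@98]
After op 4 [order #4] limit_sell(price=98, qty=8): fills=none; bids=[#2:9@95] asks=[#1:8@98 #4:8@98]
After op 5 [order #5] limit_sell(price=105, qty=9): fills=none; bids=[#2:9@95] asks=[#1:8@98 #4:8@98 #5:9@105]
After op 6 [order #6] limit_buy(price=105, qty=4): fills=#6x#1:4@98; bids=[#2:9@95] asks=[#1:4@98 #4:8@98 #5:9@105]
After op 7 [order #7] limit_sell(price=99, qty=4): fills=none; bids=[#2:9@95] asks=[#1:4@98 #4:8@98 #7:4@99 #5:9@105]
After op 8 [order #8] limit_buy(price=97, qty=4): fills=none; bids=[#8:4@97 #2:9@95] asks=[#1:4@98 #4:8@98 #7:4@99 #5:9@105]

Answer: bid=- ask=98
bid=95 ask=98
bid=95 ask=98
bid=95 ask=98
bid=95 ask=98
bid=95 ask=98
bid=95 ask=98
bid=97 ask=98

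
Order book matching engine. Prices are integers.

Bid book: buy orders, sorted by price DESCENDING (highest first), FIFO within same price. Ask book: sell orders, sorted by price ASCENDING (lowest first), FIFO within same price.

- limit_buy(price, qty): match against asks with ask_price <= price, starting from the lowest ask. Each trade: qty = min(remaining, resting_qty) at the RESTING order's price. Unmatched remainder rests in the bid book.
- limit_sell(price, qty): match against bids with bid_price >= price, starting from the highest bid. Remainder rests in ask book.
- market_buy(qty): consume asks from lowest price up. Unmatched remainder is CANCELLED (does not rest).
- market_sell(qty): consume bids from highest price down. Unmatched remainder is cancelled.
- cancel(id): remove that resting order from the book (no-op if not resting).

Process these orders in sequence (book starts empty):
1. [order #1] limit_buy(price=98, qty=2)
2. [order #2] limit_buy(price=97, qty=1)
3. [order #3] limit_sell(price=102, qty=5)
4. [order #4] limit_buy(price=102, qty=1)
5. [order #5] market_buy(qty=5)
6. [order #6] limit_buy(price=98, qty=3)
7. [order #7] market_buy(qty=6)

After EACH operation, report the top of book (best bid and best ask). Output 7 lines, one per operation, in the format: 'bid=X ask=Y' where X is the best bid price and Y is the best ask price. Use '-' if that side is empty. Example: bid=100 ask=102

Answer: bid=98 ask=-
bid=98 ask=-
bid=98 ask=102
bid=98 ask=102
bid=98 ask=-
bid=98 ask=-
bid=98 ask=-

Derivation:
After op 1 [order #1] limit_buy(price=98, qty=2): fills=none; bids=[#1:2@98] asks=[-]
After op 2 [order #2] limit_buy(price=97, qty=1): fills=none; bids=[#1:2@98 #2:1@97] asks=[-]
After op 3 [order #3] limit_sell(price=102, qty=5): fills=none; bids=[#1:2@98 #2:1@97] asks=[#3:5@102]
After op 4 [order #4] limit_buy(price=102, qty=1): fills=#4x#3:1@102; bids=[#1:2@98 #2:1@97] asks=[#3:4@102]
After op 5 [order #5] market_buy(qty=5): fills=#5x#3:4@102; bids=[#1:2@98 #2:1@97] asks=[-]
After op 6 [order #6] limit_buy(price=98, qty=3): fills=none; bids=[#1:2@98 #6:3@98 #2:1@97] asks=[-]
After op 7 [order #7] market_buy(qty=6): fills=none; bids=[#1:2@98 #6:3@98 #2:1@97] asks=[-]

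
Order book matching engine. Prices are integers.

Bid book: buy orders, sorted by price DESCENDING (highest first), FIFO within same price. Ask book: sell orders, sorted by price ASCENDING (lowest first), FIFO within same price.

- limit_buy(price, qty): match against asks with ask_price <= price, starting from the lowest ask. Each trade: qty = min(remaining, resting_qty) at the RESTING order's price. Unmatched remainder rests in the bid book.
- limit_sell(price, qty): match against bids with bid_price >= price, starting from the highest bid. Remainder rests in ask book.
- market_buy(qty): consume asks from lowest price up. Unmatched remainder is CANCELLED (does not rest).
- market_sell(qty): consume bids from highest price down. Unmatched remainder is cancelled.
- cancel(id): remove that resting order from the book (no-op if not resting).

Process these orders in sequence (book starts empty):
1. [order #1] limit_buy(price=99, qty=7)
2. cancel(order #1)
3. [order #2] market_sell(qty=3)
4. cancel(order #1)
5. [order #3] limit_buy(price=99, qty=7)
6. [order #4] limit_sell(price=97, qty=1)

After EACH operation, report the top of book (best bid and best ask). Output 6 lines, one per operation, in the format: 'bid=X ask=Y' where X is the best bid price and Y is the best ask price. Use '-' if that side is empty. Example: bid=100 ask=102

After op 1 [order #1] limit_buy(price=99, qty=7): fills=none; bids=[#1:7@99] asks=[-]
After op 2 cancel(order #1): fills=none; bids=[-] asks=[-]
After op 3 [order #2] market_sell(qty=3): fills=none; bids=[-] asks=[-]
After op 4 cancel(order #1): fills=none; bids=[-] asks=[-]
After op 5 [order #3] limit_buy(price=99, qty=7): fills=none; bids=[#3:7@99] asks=[-]
After op 6 [order #4] limit_sell(price=97, qty=1): fills=#3x#4:1@99; bids=[#3:6@99] asks=[-]

Answer: bid=99 ask=-
bid=- ask=-
bid=- ask=-
bid=- ask=-
bid=99 ask=-
bid=99 ask=-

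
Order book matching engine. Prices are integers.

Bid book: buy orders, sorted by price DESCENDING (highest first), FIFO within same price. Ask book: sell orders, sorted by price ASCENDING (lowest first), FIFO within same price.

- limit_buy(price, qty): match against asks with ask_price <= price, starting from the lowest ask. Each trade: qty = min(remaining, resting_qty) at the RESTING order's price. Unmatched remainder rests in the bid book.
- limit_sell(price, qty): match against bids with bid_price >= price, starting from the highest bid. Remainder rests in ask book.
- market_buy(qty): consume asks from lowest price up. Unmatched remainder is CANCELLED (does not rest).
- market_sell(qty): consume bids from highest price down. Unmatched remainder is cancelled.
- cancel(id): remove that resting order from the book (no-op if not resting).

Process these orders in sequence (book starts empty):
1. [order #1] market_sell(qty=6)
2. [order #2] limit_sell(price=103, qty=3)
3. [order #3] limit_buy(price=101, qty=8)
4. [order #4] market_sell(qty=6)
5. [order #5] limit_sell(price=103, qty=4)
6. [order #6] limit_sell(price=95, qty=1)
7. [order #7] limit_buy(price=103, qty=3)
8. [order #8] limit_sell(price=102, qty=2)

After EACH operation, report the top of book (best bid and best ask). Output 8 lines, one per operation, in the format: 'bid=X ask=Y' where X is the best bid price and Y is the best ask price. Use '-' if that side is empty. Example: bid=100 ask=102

After op 1 [order #1] market_sell(qty=6): fills=none; bids=[-] asks=[-]
After op 2 [order #2] limit_sell(price=103, qty=3): fills=none; bids=[-] asks=[#2:3@103]
After op 3 [order #3] limit_buy(price=101, qty=8): fills=none; bids=[#3:8@101] asks=[#2:3@103]
After op 4 [order #4] market_sell(qty=6): fills=#3x#4:6@101; bids=[#3:2@101] asks=[#2:3@103]
After op 5 [order #5] limit_sell(price=103, qty=4): fills=none; bids=[#3:2@101] asks=[#2:3@103 #5:4@103]
After op 6 [order #6] limit_sell(price=95, qty=1): fills=#3x#6:1@101; bids=[#3:1@101] asks=[#2:3@103 #5:4@103]
After op 7 [order #7] limit_buy(price=103, qty=3): fills=#7x#2:3@103; bids=[#3:1@101] asks=[#5:4@103]
After op 8 [order #8] limit_sell(price=102, qty=2): fills=none; bids=[#3:1@101] asks=[#8:2@102 #5:4@103]

Answer: bid=- ask=-
bid=- ask=103
bid=101 ask=103
bid=101 ask=103
bid=101 ask=103
bid=101 ask=103
bid=101 ask=103
bid=101 ask=102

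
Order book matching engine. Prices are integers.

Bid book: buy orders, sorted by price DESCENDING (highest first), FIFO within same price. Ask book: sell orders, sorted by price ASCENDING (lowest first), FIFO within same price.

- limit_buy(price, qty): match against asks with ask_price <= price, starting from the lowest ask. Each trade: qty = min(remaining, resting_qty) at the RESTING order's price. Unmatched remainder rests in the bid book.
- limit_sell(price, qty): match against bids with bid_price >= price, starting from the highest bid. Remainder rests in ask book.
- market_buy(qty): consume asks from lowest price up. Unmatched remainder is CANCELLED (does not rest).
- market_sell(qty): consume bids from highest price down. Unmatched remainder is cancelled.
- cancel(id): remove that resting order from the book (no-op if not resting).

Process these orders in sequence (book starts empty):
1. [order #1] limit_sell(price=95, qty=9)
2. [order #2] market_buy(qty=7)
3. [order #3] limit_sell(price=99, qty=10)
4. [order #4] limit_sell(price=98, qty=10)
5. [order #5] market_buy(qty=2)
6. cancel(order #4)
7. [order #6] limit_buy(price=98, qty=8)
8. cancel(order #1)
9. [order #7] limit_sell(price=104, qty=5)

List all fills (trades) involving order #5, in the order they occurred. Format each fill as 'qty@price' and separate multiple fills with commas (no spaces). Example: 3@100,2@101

After op 1 [order #1] limit_sell(price=95, qty=9): fills=none; bids=[-] asks=[#1:9@95]
After op 2 [order #2] market_buy(qty=7): fills=#2x#1:7@95; bids=[-] asks=[#1:2@95]
After op 3 [order #3] limit_sell(price=99, qty=10): fills=none; bids=[-] asks=[#1:2@95 #3:10@99]
After op 4 [order #4] limit_sell(price=98, qty=10): fills=none; bids=[-] asks=[#1:2@95 #4:10@98 #3:10@99]
After op 5 [order #5] market_buy(qty=2): fills=#5x#1:2@95; bids=[-] asks=[#4:10@98 #3:10@99]
After op 6 cancel(order #4): fills=none; bids=[-] asks=[#3:10@99]
After op 7 [order #6] limit_buy(price=98, qty=8): fills=none; bids=[#6:8@98] asks=[#3:10@99]
After op 8 cancel(order #1): fills=none; bids=[#6:8@98] asks=[#3:10@99]
After op 9 [order #7] limit_sell(price=104, qty=5): fills=none; bids=[#6:8@98] asks=[#3:10@99 #7:5@104]

Answer: 2@95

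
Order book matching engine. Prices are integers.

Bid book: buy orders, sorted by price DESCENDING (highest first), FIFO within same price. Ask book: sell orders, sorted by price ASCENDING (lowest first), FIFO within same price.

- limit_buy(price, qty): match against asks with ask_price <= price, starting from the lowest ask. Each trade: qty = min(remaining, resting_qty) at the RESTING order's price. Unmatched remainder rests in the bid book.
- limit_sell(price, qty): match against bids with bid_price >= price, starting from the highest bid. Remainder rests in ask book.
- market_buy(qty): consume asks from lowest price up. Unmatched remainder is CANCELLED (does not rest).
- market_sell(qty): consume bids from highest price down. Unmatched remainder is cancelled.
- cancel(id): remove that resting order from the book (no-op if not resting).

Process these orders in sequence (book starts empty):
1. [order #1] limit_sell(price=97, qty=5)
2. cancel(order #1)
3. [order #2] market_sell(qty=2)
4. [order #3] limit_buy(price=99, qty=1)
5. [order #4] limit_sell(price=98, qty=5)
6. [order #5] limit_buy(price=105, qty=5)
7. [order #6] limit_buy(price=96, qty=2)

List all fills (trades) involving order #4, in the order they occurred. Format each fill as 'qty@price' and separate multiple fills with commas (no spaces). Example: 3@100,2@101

After op 1 [order #1] limit_sell(price=97, qty=5): fills=none; bids=[-] asks=[#1:5@97]
After op 2 cancel(order #1): fills=none; bids=[-] asks=[-]
After op 3 [order #2] market_sell(qty=2): fills=none; bids=[-] asks=[-]
After op 4 [order #3] limit_buy(price=99, qty=1): fills=none; bids=[#3:1@99] asks=[-]
After op 5 [order #4] limit_sell(price=98, qty=5): fills=#3x#4:1@99; bids=[-] asks=[#4:4@98]
After op 6 [order #5] limit_buy(price=105, qty=5): fills=#5x#4:4@98; bids=[#5:1@105] asks=[-]
After op 7 [order #6] limit_buy(price=96, qty=2): fills=none; bids=[#5:1@105 #6:2@96] asks=[-]

Answer: 1@99,4@98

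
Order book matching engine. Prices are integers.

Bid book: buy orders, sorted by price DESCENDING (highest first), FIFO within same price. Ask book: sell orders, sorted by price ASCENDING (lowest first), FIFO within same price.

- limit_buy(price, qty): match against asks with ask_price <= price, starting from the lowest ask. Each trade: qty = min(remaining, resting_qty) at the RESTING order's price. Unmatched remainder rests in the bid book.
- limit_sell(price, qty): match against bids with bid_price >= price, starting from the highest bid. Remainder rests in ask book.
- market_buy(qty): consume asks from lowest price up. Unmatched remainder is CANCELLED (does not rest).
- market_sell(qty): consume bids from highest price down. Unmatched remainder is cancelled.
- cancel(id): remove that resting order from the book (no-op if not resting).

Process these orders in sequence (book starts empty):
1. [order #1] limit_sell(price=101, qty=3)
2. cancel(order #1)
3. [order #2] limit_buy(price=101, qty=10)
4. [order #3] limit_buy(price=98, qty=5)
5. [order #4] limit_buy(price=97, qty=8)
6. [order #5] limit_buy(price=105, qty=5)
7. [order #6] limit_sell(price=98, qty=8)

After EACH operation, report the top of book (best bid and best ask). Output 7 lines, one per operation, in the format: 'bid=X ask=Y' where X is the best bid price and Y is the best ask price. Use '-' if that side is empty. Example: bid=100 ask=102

After op 1 [order #1] limit_sell(price=101, qty=3): fills=none; bids=[-] asks=[#1:3@101]
After op 2 cancel(order #1): fills=none; bids=[-] asks=[-]
After op 3 [order #2] limit_buy(price=101, qty=10): fills=none; bids=[#2:10@101] asks=[-]
After op 4 [order #3] limit_buy(price=98, qty=5): fills=none; bids=[#2:10@101 #3:5@98] asks=[-]
After op 5 [order #4] limit_buy(price=97, qty=8): fills=none; bids=[#2:10@101 #3:5@98 #4:8@97] asks=[-]
After op 6 [order #5] limit_buy(price=105, qty=5): fills=none; bids=[#5:5@105 #2:10@101 #3:5@98 #4:8@97] asks=[-]
After op 7 [order #6] limit_sell(price=98, qty=8): fills=#5x#6:5@105 #2x#6:3@101; bids=[#2:7@101 #3:5@98 #4:8@97] asks=[-]

Answer: bid=- ask=101
bid=- ask=-
bid=101 ask=-
bid=101 ask=-
bid=101 ask=-
bid=105 ask=-
bid=101 ask=-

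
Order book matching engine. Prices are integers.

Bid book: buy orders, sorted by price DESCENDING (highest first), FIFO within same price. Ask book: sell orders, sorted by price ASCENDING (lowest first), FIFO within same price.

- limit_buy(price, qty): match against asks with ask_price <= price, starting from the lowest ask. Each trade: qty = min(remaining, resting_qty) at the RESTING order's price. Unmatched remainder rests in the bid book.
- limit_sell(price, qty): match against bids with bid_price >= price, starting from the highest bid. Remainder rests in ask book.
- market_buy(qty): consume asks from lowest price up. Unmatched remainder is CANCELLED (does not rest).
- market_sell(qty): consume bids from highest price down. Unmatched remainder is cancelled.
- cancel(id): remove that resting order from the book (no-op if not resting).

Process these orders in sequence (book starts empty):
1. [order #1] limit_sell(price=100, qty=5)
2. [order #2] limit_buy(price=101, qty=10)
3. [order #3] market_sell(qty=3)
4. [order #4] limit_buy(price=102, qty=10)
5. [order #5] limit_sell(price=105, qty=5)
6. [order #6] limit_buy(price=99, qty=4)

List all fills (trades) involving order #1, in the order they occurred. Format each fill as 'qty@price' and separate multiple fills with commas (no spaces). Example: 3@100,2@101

After op 1 [order #1] limit_sell(price=100, qty=5): fills=none; bids=[-] asks=[#1:5@100]
After op 2 [order #2] limit_buy(price=101, qty=10): fills=#2x#1:5@100; bids=[#2:5@101] asks=[-]
After op 3 [order #3] market_sell(qty=3): fills=#2x#3:3@101; bids=[#2:2@101] asks=[-]
After op 4 [order #4] limit_buy(price=102, qty=10): fills=none; bids=[#4:10@102 #2:2@101] asks=[-]
After op 5 [order #5] limit_sell(price=105, qty=5): fills=none; bids=[#4:10@102 #2:2@101] asks=[#5:5@105]
After op 6 [order #6] limit_buy(price=99, qty=4): fills=none; bids=[#4:10@102 #2:2@101 #6:4@99] asks=[#5:5@105]

Answer: 5@100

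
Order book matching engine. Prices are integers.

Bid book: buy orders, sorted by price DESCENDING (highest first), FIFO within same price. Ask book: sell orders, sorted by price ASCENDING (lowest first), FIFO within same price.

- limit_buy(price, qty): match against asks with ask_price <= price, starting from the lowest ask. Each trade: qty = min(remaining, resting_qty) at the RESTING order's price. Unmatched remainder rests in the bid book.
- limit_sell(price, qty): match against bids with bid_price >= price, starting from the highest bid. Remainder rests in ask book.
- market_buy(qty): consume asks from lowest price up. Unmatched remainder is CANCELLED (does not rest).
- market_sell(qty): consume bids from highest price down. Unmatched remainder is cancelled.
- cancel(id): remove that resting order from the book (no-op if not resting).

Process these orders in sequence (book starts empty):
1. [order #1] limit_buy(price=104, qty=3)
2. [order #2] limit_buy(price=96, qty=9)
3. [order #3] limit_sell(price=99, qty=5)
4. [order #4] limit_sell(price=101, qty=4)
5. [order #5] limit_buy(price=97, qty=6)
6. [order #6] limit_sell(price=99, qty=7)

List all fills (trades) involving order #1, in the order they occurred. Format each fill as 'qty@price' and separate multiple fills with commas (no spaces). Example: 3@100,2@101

Answer: 3@104

Derivation:
After op 1 [order #1] limit_buy(price=104, qty=3): fills=none; bids=[#1:3@104] asks=[-]
After op 2 [order #2] limit_buy(price=96, qty=9): fills=none; bids=[#1:3@104 #2:9@96] asks=[-]
After op 3 [order #3] limit_sell(price=99, qty=5): fills=#1x#3:3@104; bids=[#2:9@96] asks=[#3:2@99]
After op 4 [order #4] limit_sell(price=101, qty=4): fills=none; bids=[#2:9@96] asks=[#3:2@99 #4:4@101]
After op 5 [order #5] limit_buy(price=97, qty=6): fills=none; bids=[#5:6@97 #2:9@96] asks=[#3:2@99 #4:4@101]
After op 6 [order #6] limit_sell(price=99, qty=7): fills=none; bids=[#5:6@97 #2:9@96] asks=[#3:2@99 #6:7@99 #4:4@101]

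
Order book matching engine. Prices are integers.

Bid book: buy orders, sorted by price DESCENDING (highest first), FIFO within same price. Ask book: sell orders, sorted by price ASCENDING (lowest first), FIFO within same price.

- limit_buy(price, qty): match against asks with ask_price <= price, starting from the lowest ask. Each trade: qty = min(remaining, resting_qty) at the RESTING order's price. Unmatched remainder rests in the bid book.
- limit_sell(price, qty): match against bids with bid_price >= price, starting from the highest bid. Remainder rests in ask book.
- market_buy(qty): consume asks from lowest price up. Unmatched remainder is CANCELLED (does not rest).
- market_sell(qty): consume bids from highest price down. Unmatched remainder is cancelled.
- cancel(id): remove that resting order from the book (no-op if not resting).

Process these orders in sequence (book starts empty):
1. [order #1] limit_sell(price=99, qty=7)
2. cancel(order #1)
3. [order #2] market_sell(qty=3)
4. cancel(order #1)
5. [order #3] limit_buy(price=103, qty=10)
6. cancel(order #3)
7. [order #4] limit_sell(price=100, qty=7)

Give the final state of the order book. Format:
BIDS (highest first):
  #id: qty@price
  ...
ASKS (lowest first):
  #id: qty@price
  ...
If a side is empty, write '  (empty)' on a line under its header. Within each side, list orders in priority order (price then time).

After op 1 [order #1] limit_sell(price=99, qty=7): fills=none; bids=[-] asks=[#1:7@99]
After op 2 cancel(order #1): fills=none; bids=[-] asks=[-]
After op 3 [order #2] market_sell(qty=3): fills=none; bids=[-] asks=[-]
After op 4 cancel(order #1): fills=none; bids=[-] asks=[-]
After op 5 [order #3] limit_buy(price=103, qty=10): fills=none; bids=[#3:10@103] asks=[-]
After op 6 cancel(order #3): fills=none; bids=[-] asks=[-]
After op 7 [order #4] limit_sell(price=100, qty=7): fills=none; bids=[-] asks=[#4:7@100]

Answer: BIDS (highest first):
  (empty)
ASKS (lowest first):
  #4: 7@100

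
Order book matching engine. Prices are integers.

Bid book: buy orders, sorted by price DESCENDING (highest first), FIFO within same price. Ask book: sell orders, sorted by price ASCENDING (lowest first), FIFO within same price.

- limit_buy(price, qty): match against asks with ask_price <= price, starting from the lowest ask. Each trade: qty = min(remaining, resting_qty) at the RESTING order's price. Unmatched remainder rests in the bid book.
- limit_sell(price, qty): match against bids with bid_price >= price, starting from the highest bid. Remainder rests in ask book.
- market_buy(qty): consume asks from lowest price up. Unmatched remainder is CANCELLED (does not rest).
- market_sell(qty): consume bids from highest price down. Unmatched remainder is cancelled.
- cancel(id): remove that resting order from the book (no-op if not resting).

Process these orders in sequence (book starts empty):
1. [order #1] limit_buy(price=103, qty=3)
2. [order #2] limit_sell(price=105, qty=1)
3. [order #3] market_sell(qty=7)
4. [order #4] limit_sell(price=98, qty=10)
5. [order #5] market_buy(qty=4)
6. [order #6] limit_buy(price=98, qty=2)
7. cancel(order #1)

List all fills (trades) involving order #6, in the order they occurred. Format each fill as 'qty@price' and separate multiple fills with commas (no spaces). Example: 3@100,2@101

Answer: 2@98

Derivation:
After op 1 [order #1] limit_buy(price=103, qty=3): fills=none; bids=[#1:3@103] asks=[-]
After op 2 [order #2] limit_sell(price=105, qty=1): fills=none; bids=[#1:3@103] asks=[#2:1@105]
After op 3 [order #3] market_sell(qty=7): fills=#1x#3:3@103; bids=[-] asks=[#2:1@105]
After op 4 [order #4] limit_sell(price=98, qty=10): fills=none; bids=[-] asks=[#4:10@98 #2:1@105]
After op 5 [order #5] market_buy(qty=4): fills=#5x#4:4@98; bids=[-] asks=[#4:6@98 #2:1@105]
After op 6 [order #6] limit_buy(price=98, qty=2): fills=#6x#4:2@98; bids=[-] asks=[#4:4@98 #2:1@105]
After op 7 cancel(order #1): fills=none; bids=[-] asks=[#4:4@98 #2:1@105]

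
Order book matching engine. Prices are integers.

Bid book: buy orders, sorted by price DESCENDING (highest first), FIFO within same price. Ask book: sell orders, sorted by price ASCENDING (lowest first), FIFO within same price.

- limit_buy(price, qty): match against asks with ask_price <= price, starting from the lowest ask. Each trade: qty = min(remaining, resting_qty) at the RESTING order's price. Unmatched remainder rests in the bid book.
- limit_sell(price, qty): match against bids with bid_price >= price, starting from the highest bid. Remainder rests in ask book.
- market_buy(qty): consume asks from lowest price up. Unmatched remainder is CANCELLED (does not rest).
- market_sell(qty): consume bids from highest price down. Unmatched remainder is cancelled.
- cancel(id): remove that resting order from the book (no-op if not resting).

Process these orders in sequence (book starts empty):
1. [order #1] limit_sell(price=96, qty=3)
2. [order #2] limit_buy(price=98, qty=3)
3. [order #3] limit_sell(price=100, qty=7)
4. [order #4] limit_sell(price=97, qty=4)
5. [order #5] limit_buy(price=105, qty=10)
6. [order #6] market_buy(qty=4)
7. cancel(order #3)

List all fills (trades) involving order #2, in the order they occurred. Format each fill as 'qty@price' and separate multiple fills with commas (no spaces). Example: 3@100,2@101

Answer: 3@96

Derivation:
After op 1 [order #1] limit_sell(price=96, qty=3): fills=none; bids=[-] asks=[#1:3@96]
After op 2 [order #2] limit_buy(price=98, qty=3): fills=#2x#1:3@96; bids=[-] asks=[-]
After op 3 [order #3] limit_sell(price=100, qty=7): fills=none; bids=[-] asks=[#3:7@100]
After op 4 [order #4] limit_sell(price=97, qty=4): fills=none; bids=[-] asks=[#4:4@97 #3:7@100]
After op 5 [order #5] limit_buy(price=105, qty=10): fills=#5x#4:4@97 #5x#3:6@100; bids=[-] asks=[#3:1@100]
After op 6 [order #6] market_buy(qty=4): fills=#6x#3:1@100; bids=[-] asks=[-]
After op 7 cancel(order #3): fills=none; bids=[-] asks=[-]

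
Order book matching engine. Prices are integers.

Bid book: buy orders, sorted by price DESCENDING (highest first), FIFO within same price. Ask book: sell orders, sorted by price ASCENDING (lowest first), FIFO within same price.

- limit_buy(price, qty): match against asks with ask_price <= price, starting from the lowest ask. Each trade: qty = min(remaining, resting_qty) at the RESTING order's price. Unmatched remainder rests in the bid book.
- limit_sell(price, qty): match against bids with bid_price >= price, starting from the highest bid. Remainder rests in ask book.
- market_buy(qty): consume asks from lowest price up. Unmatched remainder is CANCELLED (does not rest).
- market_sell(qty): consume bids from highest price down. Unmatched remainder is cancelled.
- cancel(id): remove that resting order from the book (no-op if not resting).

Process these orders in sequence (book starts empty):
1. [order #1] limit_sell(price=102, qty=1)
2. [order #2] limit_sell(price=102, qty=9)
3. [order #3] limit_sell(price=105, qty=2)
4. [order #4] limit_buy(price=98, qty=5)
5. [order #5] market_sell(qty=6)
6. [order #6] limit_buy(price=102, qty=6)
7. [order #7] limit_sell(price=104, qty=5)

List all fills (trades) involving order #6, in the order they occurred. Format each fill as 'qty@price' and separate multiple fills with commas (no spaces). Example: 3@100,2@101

Answer: 1@102,5@102

Derivation:
After op 1 [order #1] limit_sell(price=102, qty=1): fills=none; bids=[-] asks=[#1:1@102]
After op 2 [order #2] limit_sell(price=102, qty=9): fills=none; bids=[-] asks=[#1:1@102 #2:9@102]
After op 3 [order #3] limit_sell(price=105, qty=2): fills=none; bids=[-] asks=[#1:1@102 #2:9@102 #3:2@105]
After op 4 [order #4] limit_buy(price=98, qty=5): fills=none; bids=[#4:5@98] asks=[#1:1@102 #2:9@102 #3:2@105]
After op 5 [order #5] market_sell(qty=6): fills=#4x#5:5@98; bids=[-] asks=[#1:1@102 #2:9@102 #3:2@105]
After op 6 [order #6] limit_buy(price=102, qty=6): fills=#6x#1:1@102 #6x#2:5@102; bids=[-] asks=[#2:4@102 #3:2@105]
After op 7 [order #7] limit_sell(price=104, qty=5): fills=none; bids=[-] asks=[#2:4@102 #7:5@104 #3:2@105]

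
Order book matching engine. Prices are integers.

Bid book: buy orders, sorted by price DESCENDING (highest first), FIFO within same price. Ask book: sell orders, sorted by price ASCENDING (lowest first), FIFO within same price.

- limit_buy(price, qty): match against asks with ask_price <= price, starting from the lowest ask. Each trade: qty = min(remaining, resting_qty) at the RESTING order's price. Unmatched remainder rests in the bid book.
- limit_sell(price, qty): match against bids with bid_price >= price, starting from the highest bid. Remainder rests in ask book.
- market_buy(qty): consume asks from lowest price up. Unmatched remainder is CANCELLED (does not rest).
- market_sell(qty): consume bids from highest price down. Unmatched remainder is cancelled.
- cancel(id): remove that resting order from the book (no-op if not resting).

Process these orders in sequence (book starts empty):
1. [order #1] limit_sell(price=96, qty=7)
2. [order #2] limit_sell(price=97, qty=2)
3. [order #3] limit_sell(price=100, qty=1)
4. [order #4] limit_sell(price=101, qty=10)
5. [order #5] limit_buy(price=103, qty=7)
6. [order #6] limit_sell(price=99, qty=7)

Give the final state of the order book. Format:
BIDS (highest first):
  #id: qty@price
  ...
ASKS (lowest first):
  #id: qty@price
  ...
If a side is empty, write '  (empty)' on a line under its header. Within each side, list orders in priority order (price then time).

After op 1 [order #1] limit_sell(price=96, qty=7): fills=none; bids=[-] asks=[#1:7@96]
After op 2 [order #2] limit_sell(price=97, qty=2): fills=none; bids=[-] asks=[#1:7@96 #2:2@97]
After op 3 [order #3] limit_sell(price=100, qty=1): fills=none; bids=[-] asks=[#1:7@96 #2:2@97 #3:1@100]
After op 4 [order #4] limit_sell(price=101, qty=10): fills=none; bids=[-] asks=[#1:7@96 #2:2@97 #3:1@100 #4:10@101]
After op 5 [order #5] limit_buy(price=103, qty=7): fills=#5x#1:7@96; bids=[-] asks=[#2:2@97 #3:1@100 #4:10@101]
After op 6 [order #6] limit_sell(price=99, qty=7): fills=none; bids=[-] asks=[#2:2@97 #6:7@99 #3:1@100 #4:10@101]

Answer: BIDS (highest first):
  (empty)
ASKS (lowest first):
  #2: 2@97
  #6: 7@99
  #3: 1@100
  #4: 10@101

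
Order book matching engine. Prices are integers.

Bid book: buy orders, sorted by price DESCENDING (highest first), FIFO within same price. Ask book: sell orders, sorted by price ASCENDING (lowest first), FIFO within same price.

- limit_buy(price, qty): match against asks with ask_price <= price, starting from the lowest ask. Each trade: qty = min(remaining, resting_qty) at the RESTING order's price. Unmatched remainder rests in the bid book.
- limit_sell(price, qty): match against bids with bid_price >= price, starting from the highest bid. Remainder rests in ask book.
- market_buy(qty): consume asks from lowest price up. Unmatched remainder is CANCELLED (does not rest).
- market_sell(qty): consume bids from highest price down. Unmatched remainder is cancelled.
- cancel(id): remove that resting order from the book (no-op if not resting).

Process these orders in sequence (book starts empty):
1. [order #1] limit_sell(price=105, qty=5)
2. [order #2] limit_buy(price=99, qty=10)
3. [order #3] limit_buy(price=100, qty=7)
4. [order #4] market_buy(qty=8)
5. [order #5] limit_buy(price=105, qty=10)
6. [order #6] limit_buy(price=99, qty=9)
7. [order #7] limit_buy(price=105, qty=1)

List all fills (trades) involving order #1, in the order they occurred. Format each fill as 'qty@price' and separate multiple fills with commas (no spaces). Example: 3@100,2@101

After op 1 [order #1] limit_sell(price=105, qty=5): fills=none; bids=[-] asks=[#1:5@105]
After op 2 [order #2] limit_buy(price=99, qty=10): fills=none; bids=[#2:10@99] asks=[#1:5@105]
After op 3 [order #3] limit_buy(price=100, qty=7): fills=none; bids=[#3:7@100 #2:10@99] asks=[#1:5@105]
After op 4 [order #4] market_buy(qty=8): fills=#4x#1:5@105; bids=[#3:7@100 #2:10@99] asks=[-]
After op 5 [order #5] limit_buy(price=105, qty=10): fills=none; bids=[#5:10@105 #3:7@100 #2:10@99] asks=[-]
After op 6 [order #6] limit_buy(price=99, qty=9): fills=none; bids=[#5:10@105 #3:7@100 #2:10@99 #6:9@99] asks=[-]
After op 7 [order #7] limit_buy(price=105, qty=1): fills=none; bids=[#5:10@105 #7:1@105 #3:7@100 #2:10@99 #6:9@99] asks=[-]

Answer: 5@105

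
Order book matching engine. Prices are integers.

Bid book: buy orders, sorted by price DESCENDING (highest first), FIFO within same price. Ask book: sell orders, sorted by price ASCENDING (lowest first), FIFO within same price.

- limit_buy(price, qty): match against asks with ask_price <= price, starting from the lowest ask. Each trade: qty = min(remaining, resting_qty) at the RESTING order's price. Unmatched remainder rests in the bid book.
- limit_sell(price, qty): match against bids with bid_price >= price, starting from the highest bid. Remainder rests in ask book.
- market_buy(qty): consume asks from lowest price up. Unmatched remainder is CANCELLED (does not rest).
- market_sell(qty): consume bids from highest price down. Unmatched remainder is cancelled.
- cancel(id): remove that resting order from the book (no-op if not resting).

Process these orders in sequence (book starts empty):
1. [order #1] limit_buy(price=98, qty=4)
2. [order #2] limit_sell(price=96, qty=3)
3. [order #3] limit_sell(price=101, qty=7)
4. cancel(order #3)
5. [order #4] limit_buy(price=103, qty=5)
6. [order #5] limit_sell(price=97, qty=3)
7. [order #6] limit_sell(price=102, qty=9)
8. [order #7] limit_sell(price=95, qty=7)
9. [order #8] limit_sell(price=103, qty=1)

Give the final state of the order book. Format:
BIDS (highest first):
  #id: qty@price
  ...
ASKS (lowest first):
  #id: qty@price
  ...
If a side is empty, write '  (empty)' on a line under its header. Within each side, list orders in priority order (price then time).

Answer: BIDS (highest first):
  (empty)
ASKS (lowest first):
  #7: 6@95
  #6: 7@102
  #8: 1@103

Derivation:
After op 1 [order #1] limit_buy(price=98, qty=4): fills=none; bids=[#1:4@98] asks=[-]
After op 2 [order #2] limit_sell(price=96, qty=3): fills=#1x#2:3@98; bids=[#1:1@98] asks=[-]
After op 3 [order #3] limit_sell(price=101, qty=7): fills=none; bids=[#1:1@98] asks=[#3:7@101]
After op 4 cancel(order #3): fills=none; bids=[#1:1@98] asks=[-]
After op 5 [order #4] limit_buy(price=103, qty=5): fills=none; bids=[#4:5@103 #1:1@98] asks=[-]
After op 6 [order #5] limit_sell(price=97, qty=3): fills=#4x#5:3@103; bids=[#4:2@103 #1:1@98] asks=[-]
After op 7 [order #6] limit_sell(price=102, qty=9): fills=#4x#6:2@103; bids=[#1:1@98] asks=[#6:7@102]
After op 8 [order #7] limit_sell(price=95, qty=7): fills=#1x#7:1@98; bids=[-] asks=[#7:6@95 #6:7@102]
After op 9 [order #8] limit_sell(price=103, qty=1): fills=none; bids=[-] asks=[#7:6@95 #6:7@102 #8:1@103]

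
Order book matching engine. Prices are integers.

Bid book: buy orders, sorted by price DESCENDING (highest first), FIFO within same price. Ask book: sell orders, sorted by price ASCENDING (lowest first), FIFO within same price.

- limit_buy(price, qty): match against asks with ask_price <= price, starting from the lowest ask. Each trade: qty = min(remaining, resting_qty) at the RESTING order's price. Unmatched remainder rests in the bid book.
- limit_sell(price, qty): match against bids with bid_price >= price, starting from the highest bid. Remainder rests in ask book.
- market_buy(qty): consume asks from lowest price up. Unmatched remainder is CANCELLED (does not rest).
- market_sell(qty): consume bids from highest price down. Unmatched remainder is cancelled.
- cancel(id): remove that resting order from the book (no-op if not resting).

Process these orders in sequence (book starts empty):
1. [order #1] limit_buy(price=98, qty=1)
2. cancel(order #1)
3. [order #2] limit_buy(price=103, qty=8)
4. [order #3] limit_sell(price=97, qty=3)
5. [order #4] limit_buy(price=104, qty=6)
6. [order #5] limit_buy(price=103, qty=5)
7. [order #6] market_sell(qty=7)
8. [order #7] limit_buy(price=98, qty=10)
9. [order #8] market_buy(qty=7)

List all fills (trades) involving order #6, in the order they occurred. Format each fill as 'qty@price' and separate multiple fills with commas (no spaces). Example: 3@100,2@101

After op 1 [order #1] limit_buy(price=98, qty=1): fills=none; bids=[#1:1@98] asks=[-]
After op 2 cancel(order #1): fills=none; bids=[-] asks=[-]
After op 3 [order #2] limit_buy(price=103, qty=8): fills=none; bids=[#2:8@103] asks=[-]
After op 4 [order #3] limit_sell(price=97, qty=3): fills=#2x#3:3@103; bids=[#2:5@103] asks=[-]
After op 5 [order #4] limit_buy(price=104, qty=6): fills=none; bids=[#4:6@104 #2:5@103] asks=[-]
After op 6 [order #5] limit_buy(price=103, qty=5): fills=none; bids=[#4:6@104 #2:5@103 #5:5@103] asks=[-]
After op 7 [order #6] market_sell(qty=7): fills=#4x#6:6@104 #2x#6:1@103; bids=[#2:4@103 #5:5@103] asks=[-]
After op 8 [order #7] limit_buy(price=98, qty=10): fills=none; bids=[#2:4@103 #5:5@103 #7:10@98] asks=[-]
After op 9 [order #8] market_buy(qty=7): fills=none; bids=[#2:4@103 #5:5@103 #7:10@98] asks=[-]

Answer: 6@104,1@103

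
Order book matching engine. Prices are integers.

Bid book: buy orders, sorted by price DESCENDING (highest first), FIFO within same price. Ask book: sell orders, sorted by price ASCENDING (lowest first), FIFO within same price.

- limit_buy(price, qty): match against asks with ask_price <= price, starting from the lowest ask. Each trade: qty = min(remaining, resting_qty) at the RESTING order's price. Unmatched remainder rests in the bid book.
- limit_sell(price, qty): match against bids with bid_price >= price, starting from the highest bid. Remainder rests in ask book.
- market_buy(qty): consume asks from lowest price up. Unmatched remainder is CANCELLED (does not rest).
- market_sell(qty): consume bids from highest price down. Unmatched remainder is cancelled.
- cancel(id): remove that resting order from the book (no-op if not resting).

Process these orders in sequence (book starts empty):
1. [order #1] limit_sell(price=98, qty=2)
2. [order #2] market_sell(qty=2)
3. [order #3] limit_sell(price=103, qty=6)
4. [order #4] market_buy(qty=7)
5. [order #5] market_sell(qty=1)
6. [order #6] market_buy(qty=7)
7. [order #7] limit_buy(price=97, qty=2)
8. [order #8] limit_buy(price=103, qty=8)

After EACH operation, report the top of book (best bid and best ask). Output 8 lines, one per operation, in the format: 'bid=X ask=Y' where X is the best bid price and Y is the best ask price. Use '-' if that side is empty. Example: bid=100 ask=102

Answer: bid=- ask=98
bid=- ask=98
bid=- ask=98
bid=- ask=103
bid=- ask=103
bid=- ask=-
bid=97 ask=-
bid=103 ask=-

Derivation:
After op 1 [order #1] limit_sell(price=98, qty=2): fills=none; bids=[-] asks=[#1:2@98]
After op 2 [order #2] market_sell(qty=2): fills=none; bids=[-] asks=[#1:2@98]
After op 3 [order #3] limit_sell(price=103, qty=6): fills=none; bids=[-] asks=[#1:2@98 #3:6@103]
After op 4 [order #4] market_buy(qty=7): fills=#4x#1:2@98 #4x#3:5@103; bids=[-] asks=[#3:1@103]
After op 5 [order #5] market_sell(qty=1): fills=none; bids=[-] asks=[#3:1@103]
After op 6 [order #6] market_buy(qty=7): fills=#6x#3:1@103; bids=[-] asks=[-]
After op 7 [order #7] limit_buy(price=97, qty=2): fills=none; bids=[#7:2@97] asks=[-]
After op 8 [order #8] limit_buy(price=103, qty=8): fills=none; bids=[#8:8@103 #7:2@97] asks=[-]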